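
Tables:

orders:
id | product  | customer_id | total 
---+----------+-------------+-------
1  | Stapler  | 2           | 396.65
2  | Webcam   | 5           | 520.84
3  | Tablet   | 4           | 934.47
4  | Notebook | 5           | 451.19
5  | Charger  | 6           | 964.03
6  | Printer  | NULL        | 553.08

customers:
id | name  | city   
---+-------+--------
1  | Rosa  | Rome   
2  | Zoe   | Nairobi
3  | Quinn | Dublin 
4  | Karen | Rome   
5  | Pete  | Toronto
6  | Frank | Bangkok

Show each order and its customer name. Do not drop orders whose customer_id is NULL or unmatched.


LEFT JOIN keeps every row from orders (the left table); where customer_id has no match in customers, the customer columns become NULL. Walk through each order:
  - order 1 (Stapler): customer_id=2 -> matches Zoe
  - order 2 (Webcam): customer_id=5 -> matches Pete
  - order 3 (Tablet): customer_id=4 -> matches Karen
  - order 4 (Notebook): customer_id=5 -> matches Pete
  - order 5 (Charger): customer_id=6 -> matches Frank
  - order 6 (Printer): customer_id=NULL, no match -> kept with NULL
All 6 rows appear; 1 has NULL customer.

SQL:
SELECT a.product, b.name AS customer
FROM orders a
LEFT JOIN customers b ON a.customer_id = b.id

Result:
product  | customer
---------+---------
Stapler  | Zoe     
Webcam   | Pete    
Tablet   | Karen   
Notebook | Pete    
Charger  | Frank   
Printer  | NULL    


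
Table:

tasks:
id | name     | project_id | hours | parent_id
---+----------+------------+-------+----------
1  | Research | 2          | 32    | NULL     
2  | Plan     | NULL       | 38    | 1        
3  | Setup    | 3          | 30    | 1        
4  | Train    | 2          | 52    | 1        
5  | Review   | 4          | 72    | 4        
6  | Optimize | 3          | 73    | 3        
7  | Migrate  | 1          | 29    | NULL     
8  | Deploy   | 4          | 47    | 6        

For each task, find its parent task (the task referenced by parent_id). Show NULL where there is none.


This is a self-join: tasks is joined to a second copy of itself, matching each row's parent_id to another row's id. Use LEFT JOIN so rows with parent_id=NULL are kept.
  - task 1 (Research): parent_id=NULL -> NULL
  - task 2 (Plan): parent_id=1 -> Research
  - task 3 (Setup): parent_id=1 -> Research
  - task 4 (Train): parent_id=1 -> Research
  - task 5 (Review): parent_id=4 -> Train
  - task 6 (Optimize): parent_id=3 -> Setup
  - task 7 (Migrate): parent_id=NULL -> NULL
  - task 8 (Deploy): parent_id=6 -> Optimize

SQL:
SELECT a.name AS item, b.name AS parent
FROM tasks a
LEFT JOIN tasks b ON a.parent_id = b.id

Result:
item     | parent  
---------+---------
Research | NULL    
Plan     | Research
Setup    | Research
Train    | Research
Review   | Train   
Optimize | Setup   
Migrate  | NULL    
Deploy   | Optimize


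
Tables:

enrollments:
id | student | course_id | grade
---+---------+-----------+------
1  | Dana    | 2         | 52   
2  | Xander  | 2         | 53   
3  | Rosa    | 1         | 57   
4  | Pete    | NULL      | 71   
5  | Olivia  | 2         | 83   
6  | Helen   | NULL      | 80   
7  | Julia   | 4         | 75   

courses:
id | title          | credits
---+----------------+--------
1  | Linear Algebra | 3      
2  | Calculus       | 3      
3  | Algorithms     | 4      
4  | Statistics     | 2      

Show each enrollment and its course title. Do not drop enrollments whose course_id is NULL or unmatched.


LEFT JOIN keeps every row from enrollments (the left table); where course_id has no match in courses, the course columns become NULL. Walk through each enrollment:
  - enrollment 1 (Dana): course_id=2 -> matches Calculus
  - enrollment 2 (Xander): course_id=2 -> matches Calculus
  - enrollment 3 (Rosa): course_id=1 -> matches Linear Algebra
  - enrollment 4 (Pete): course_id=NULL, no match -> kept with NULL
  - enrollment 5 (Olivia): course_id=2 -> matches Calculus
  - enrollment 6 (Helen): course_id=NULL, no match -> kept with NULL
  - enrollment 7 (Julia): course_id=4 -> matches Statistics
All 7 rows appear; 2 have NULL course.

SQL:
SELECT a.student, b.title AS course
FROM enrollments a
LEFT JOIN courses b ON a.course_id = b.id

Result:
student | course        
--------+---------------
Dana    | Calculus      
Xander  | Calculus      
Rosa    | Linear Algebra
Pete    | NULL          
Olivia  | Calculus      
Helen   | NULL          
Julia   | Statistics    


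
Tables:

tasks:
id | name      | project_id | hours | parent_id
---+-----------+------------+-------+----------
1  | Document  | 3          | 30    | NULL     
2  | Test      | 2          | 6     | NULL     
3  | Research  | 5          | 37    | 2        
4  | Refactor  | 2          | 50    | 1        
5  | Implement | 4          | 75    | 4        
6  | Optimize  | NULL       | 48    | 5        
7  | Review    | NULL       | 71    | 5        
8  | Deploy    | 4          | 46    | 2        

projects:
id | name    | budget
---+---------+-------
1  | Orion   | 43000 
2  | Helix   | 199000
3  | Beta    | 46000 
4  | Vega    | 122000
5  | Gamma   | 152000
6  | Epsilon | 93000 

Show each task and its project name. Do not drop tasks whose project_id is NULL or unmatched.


LEFT JOIN keeps every row from tasks (the left table); where project_id has no match in projects, the project columns become NULL. Walk through each task:
  - task 1 (Document): project_id=3 -> matches Beta
  - task 2 (Test): project_id=2 -> matches Helix
  - task 3 (Research): project_id=5 -> matches Gamma
  - task 4 (Refactor): project_id=2 -> matches Helix
  - task 5 (Implement): project_id=4 -> matches Vega
  - task 6 (Optimize): project_id=NULL, no match -> kept with NULL
  - task 7 (Review): project_id=NULL, no match -> kept with NULL
  - task 8 (Deploy): project_id=4 -> matches Vega
All 8 rows appear; 2 have NULL project.

SQL:
SELECT a.name, b.name AS project
FROM tasks a
LEFT JOIN projects b ON a.project_id = b.id

Result:
name      | project
----------+--------
Document  | Beta   
Test      | Helix  
Research  | Gamma  
Refactor  | Helix  
Implement | Vega   
Optimize  | NULL   
Review    | NULL   
Deploy    | Vega   


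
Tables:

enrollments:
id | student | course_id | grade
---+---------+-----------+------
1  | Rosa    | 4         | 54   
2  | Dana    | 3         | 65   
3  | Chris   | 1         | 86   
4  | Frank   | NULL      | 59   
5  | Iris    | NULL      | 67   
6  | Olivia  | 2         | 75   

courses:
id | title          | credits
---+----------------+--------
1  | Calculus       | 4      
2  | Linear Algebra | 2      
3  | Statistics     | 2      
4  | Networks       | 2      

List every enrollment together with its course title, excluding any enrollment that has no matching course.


INNER JOIN keeps only enrollments rows whose course_id matches an id in courses. Walk through each enrollment:
  - enrollment 1 (Rosa): course_id=4 -> matches Networks
  - enrollment 2 (Dana): course_id=3 -> matches Statistics
  - enrollment 3 (Chris): course_id=1 -> matches Calculus
  - enrollment 4 (Frank): course_id=NULL, no match -> dropped
  - enrollment 5 (Iris): course_id=NULL, no match -> dropped
  - enrollment 6 (Olivia): course_id=2 -> matches Linear Algebra
So 2 of 6 rows are dropped.

SQL:
SELECT a.student, b.title AS course
FROM enrollments a
INNER JOIN courses b ON a.course_id = b.id

Result:
student | course        
--------+---------------
Rosa    | Networks      
Dana    | Statistics    
Chris   | Calculus      
Olivia  | Linear Algebra


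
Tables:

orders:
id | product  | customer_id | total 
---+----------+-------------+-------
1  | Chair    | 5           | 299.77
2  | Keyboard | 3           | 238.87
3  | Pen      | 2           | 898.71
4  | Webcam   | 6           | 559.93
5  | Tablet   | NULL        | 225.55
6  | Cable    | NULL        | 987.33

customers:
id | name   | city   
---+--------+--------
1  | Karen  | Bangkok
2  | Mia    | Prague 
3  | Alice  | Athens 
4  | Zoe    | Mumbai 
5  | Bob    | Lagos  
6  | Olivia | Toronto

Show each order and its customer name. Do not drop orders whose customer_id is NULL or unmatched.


LEFT JOIN keeps every row from orders (the left table); where customer_id has no match in customers, the customer columns become NULL. Walk through each order:
  - order 1 (Chair): customer_id=5 -> matches Bob
  - order 2 (Keyboard): customer_id=3 -> matches Alice
  - order 3 (Pen): customer_id=2 -> matches Mia
  - order 4 (Webcam): customer_id=6 -> matches Olivia
  - order 5 (Tablet): customer_id=NULL, no match -> kept with NULL
  - order 6 (Cable): customer_id=NULL, no match -> kept with NULL
All 6 rows appear; 2 have NULL customer.

SQL:
SELECT a.product, b.name AS customer
FROM orders a
LEFT JOIN customers b ON a.customer_id = b.id

Result:
product  | customer
---------+---------
Chair    | Bob     
Keyboard | Alice   
Pen      | Mia     
Webcam   | Olivia  
Tablet   | NULL    
Cable    | NULL    


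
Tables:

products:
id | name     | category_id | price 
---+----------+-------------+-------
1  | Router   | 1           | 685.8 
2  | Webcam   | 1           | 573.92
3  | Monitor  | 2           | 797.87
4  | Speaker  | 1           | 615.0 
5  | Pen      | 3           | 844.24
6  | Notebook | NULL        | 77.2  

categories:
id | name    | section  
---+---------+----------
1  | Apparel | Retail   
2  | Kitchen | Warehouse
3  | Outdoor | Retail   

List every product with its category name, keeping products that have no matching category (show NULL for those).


LEFT JOIN keeps every row from products (the left table); where category_id has no match in categories, the category columns become NULL. Walk through each product:
  - product 1 (Router): category_id=1 -> matches Apparel
  - product 2 (Webcam): category_id=1 -> matches Apparel
  - product 3 (Monitor): category_id=2 -> matches Kitchen
  - product 4 (Speaker): category_id=1 -> matches Apparel
  - product 5 (Pen): category_id=3 -> matches Outdoor
  - product 6 (Notebook): category_id=NULL, no match -> kept with NULL
All 6 rows appear; 1 has NULL category.

SQL:
SELECT a.name, b.name AS category
FROM products a
LEFT JOIN categories b ON a.category_id = b.id

Result:
name     | category
---------+---------
Router   | Apparel 
Webcam   | Apparel 
Monitor  | Kitchen 
Speaker  | Apparel 
Pen      | Outdoor 
Notebook | NULL    


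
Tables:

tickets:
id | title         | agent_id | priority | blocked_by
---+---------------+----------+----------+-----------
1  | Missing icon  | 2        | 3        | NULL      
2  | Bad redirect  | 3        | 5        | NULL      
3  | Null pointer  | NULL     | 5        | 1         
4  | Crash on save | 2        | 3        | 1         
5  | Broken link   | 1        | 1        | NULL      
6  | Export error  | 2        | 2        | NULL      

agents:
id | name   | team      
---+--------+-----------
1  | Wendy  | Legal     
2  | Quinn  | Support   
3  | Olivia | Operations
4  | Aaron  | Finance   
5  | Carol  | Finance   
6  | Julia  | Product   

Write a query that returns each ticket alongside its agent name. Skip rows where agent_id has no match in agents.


INNER JOIN keeps only tickets rows whose agent_id matches an id in agents. Walk through each ticket:
  - ticket 1 (Missing icon): agent_id=2 -> matches Quinn
  - ticket 2 (Bad redirect): agent_id=3 -> matches Olivia
  - ticket 3 (Null pointer): agent_id=NULL, no match -> dropped
  - ticket 4 (Crash on save): agent_id=2 -> matches Quinn
  - ticket 5 (Broken link): agent_id=1 -> matches Wendy
  - ticket 6 (Export error): agent_id=2 -> matches Quinn
So 1 of 6 rows is dropped.

SQL:
SELECT a.title, b.name AS agent
FROM tickets a
INNER JOIN agents b ON a.agent_id = b.id

Result:
title         | agent 
--------------+-------
Missing icon  | Quinn 
Bad redirect  | Olivia
Crash on save | Quinn 
Broken link   | Wendy 
Export error  | Quinn 


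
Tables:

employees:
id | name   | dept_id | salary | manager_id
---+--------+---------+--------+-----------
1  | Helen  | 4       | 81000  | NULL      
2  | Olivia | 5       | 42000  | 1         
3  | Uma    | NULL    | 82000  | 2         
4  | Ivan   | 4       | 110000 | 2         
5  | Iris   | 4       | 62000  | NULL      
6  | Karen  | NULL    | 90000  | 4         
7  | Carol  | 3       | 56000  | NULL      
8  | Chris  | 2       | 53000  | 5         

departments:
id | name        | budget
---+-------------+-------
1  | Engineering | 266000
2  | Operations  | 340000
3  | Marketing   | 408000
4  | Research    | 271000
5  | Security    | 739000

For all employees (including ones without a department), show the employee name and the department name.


LEFT JOIN keeps every row from employees (the left table); where dept_id has no match in departments, the department columns become NULL. Walk through each employee:
  - employee 1 (Helen): dept_id=4 -> matches Research
  - employee 2 (Olivia): dept_id=5 -> matches Security
  - employee 3 (Uma): dept_id=NULL, no match -> kept with NULL
  - employee 4 (Ivan): dept_id=4 -> matches Research
  - employee 5 (Iris): dept_id=4 -> matches Research
  - employee 6 (Karen): dept_id=NULL, no match -> kept with NULL
  - employee 7 (Carol): dept_id=3 -> matches Marketing
  - employee 8 (Chris): dept_id=2 -> matches Operations
All 8 rows appear; 2 have NULL department.

SQL:
SELECT a.name, b.name AS department
FROM employees a
LEFT JOIN departments b ON a.dept_id = b.id

Result:
name   | department
-------+-----------
Helen  | Research  
Olivia | Security  
Uma    | NULL      
Ivan   | Research  
Iris   | Research  
Karen  | NULL      
Carol  | Marketing 
Chris  | Operations


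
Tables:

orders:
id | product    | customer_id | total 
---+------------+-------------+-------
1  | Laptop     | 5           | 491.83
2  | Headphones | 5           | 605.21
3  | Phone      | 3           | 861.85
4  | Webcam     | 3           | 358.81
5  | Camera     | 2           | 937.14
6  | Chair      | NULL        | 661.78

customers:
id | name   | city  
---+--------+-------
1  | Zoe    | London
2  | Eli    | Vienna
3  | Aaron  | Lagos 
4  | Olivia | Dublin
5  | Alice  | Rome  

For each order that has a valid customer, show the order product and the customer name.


INNER JOIN keeps only orders rows whose customer_id matches an id in customers. Walk through each order:
  - order 1 (Laptop): customer_id=5 -> matches Alice
  - order 2 (Headphones): customer_id=5 -> matches Alice
  - order 3 (Phone): customer_id=3 -> matches Aaron
  - order 4 (Webcam): customer_id=3 -> matches Aaron
  - order 5 (Camera): customer_id=2 -> matches Eli
  - order 6 (Chair): customer_id=NULL, no match -> dropped
So 1 of 6 rows is dropped.

SQL:
SELECT a.product, b.name AS customer
FROM orders a
INNER JOIN customers b ON a.customer_id = b.id

Result:
product    | customer
-----------+---------
Laptop     | Alice   
Headphones | Alice   
Phone      | Aaron   
Webcam     | Aaron   
Camera     | Eli     


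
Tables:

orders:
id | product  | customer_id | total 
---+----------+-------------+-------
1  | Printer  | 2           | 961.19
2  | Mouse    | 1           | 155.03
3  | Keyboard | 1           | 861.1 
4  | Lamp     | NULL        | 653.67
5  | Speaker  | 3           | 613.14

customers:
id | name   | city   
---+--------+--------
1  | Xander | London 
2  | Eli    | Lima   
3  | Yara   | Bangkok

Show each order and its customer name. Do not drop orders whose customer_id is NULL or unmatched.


LEFT JOIN keeps every row from orders (the left table); where customer_id has no match in customers, the customer columns become NULL. Walk through each order:
  - order 1 (Printer): customer_id=2 -> matches Eli
  - order 2 (Mouse): customer_id=1 -> matches Xander
  - order 3 (Keyboard): customer_id=1 -> matches Xander
  - order 4 (Lamp): customer_id=NULL, no match -> kept with NULL
  - order 5 (Speaker): customer_id=3 -> matches Yara
All 5 rows appear; 1 has NULL customer.

SQL:
SELECT a.product, b.name AS customer
FROM orders a
LEFT JOIN customers b ON a.customer_id = b.id

Result:
product  | customer
---------+---------
Printer  | Eli     
Mouse    | Xander  
Keyboard | Xander  
Lamp     | NULL    
Speaker  | Yara    


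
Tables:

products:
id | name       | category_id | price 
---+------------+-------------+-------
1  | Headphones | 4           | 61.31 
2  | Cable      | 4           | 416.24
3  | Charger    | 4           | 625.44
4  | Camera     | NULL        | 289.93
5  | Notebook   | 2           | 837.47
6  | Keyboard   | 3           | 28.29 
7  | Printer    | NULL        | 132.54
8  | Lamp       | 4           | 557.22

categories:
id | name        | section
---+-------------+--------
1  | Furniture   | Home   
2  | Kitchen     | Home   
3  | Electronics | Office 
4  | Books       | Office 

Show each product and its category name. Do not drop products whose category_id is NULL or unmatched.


LEFT JOIN keeps every row from products (the left table); where category_id has no match in categories, the category columns become NULL. Walk through each product:
  - product 1 (Headphones): category_id=4 -> matches Books
  - product 2 (Cable): category_id=4 -> matches Books
  - product 3 (Charger): category_id=4 -> matches Books
  - product 4 (Camera): category_id=NULL, no match -> kept with NULL
  - product 5 (Notebook): category_id=2 -> matches Kitchen
  - product 6 (Keyboard): category_id=3 -> matches Electronics
  - product 7 (Printer): category_id=NULL, no match -> kept with NULL
  - product 8 (Lamp): category_id=4 -> matches Books
All 8 rows appear; 2 have NULL category.

SQL:
SELECT a.name, b.name AS category
FROM products a
LEFT JOIN categories b ON a.category_id = b.id

Result:
name       | category   
-----------+------------
Headphones | Books      
Cable      | Books      
Charger    | Books      
Camera     | NULL       
Notebook   | Kitchen    
Keyboard   | Electronics
Printer    | NULL       
Lamp       | Books      


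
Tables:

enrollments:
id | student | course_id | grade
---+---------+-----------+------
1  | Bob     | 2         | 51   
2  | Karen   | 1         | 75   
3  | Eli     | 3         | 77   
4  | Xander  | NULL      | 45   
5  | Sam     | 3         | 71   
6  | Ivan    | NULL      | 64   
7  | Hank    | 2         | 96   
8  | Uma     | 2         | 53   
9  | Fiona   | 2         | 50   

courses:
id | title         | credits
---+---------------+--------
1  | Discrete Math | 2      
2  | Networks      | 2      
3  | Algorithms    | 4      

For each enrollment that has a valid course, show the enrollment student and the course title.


INNER JOIN keeps only enrollments rows whose course_id matches an id in courses. Walk through each enrollment:
  - enrollment 1 (Bob): course_id=2 -> matches Networks
  - enrollment 2 (Karen): course_id=1 -> matches Discrete Math
  - enrollment 3 (Eli): course_id=3 -> matches Algorithms
  - enrollment 4 (Xander): course_id=NULL, no match -> dropped
  - enrollment 5 (Sam): course_id=3 -> matches Algorithms
  - enrollment 6 (Ivan): course_id=NULL, no match -> dropped
  - enrollment 7 (Hank): course_id=2 -> matches Networks
  - enrollment 8 (Uma): course_id=2 -> matches Networks
  - enrollment 9 (Fiona): course_id=2 -> matches Networks
So 2 of 9 rows are dropped.

SQL:
SELECT a.student, b.title AS course
FROM enrollments a
INNER JOIN courses b ON a.course_id = b.id

Result:
student | course       
--------+--------------
Bob     | Networks     
Karen   | Discrete Math
Eli     | Algorithms   
Sam     | Algorithms   
Hank    | Networks     
Uma     | Networks     
Fiona   | Networks     


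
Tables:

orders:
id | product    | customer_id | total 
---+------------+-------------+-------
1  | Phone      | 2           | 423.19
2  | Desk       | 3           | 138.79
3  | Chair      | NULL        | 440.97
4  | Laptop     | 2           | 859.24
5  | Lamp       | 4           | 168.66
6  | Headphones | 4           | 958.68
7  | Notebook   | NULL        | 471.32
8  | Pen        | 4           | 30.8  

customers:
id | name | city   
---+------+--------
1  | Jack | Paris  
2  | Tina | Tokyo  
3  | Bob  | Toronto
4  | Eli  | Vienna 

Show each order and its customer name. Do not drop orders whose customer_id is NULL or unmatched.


LEFT JOIN keeps every row from orders (the left table); where customer_id has no match in customers, the customer columns become NULL. Walk through each order:
  - order 1 (Phone): customer_id=2 -> matches Tina
  - order 2 (Desk): customer_id=3 -> matches Bob
  - order 3 (Chair): customer_id=NULL, no match -> kept with NULL
  - order 4 (Laptop): customer_id=2 -> matches Tina
  - order 5 (Lamp): customer_id=4 -> matches Eli
  - order 6 (Headphones): customer_id=4 -> matches Eli
  - order 7 (Notebook): customer_id=NULL, no match -> kept with NULL
  - order 8 (Pen): customer_id=4 -> matches Eli
All 8 rows appear; 2 have NULL customer.

SQL:
SELECT a.product, b.name AS customer
FROM orders a
LEFT JOIN customers b ON a.customer_id = b.id

Result:
product    | customer
-----------+---------
Phone      | Tina    
Desk       | Bob     
Chair      | NULL    
Laptop     | Tina    
Lamp       | Eli     
Headphones | Eli     
Notebook   | NULL    
Pen        | Eli     


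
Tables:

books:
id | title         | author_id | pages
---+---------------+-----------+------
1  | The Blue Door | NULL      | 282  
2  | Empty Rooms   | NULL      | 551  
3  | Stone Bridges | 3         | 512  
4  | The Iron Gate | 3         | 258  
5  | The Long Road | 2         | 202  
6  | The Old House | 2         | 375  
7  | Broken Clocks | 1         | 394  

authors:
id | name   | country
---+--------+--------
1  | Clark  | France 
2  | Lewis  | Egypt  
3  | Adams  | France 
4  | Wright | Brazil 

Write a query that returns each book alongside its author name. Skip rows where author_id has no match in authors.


INNER JOIN keeps only books rows whose author_id matches an id in authors. Walk through each book:
  - book 1 (The Blue Door): author_id=NULL, no match -> dropped
  - book 2 (Empty Rooms): author_id=NULL, no match -> dropped
  - book 3 (Stone Bridges): author_id=3 -> matches Adams
  - book 4 (The Iron Gate): author_id=3 -> matches Adams
  - book 5 (The Long Road): author_id=2 -> matches Lewis
  - book 6 (The Old House): author_id=2 -> matches Lewis
  - book 7 (Broken Clocks): author_id=1 -> matches Clark
So 2 of 7 rows are dropped.

SQL:
SELECT a.title, b.name AS author
FROM books a
INNER JOIN authors b ON a.author_id = b.id

Result:
title         | author
--------------+-------
Stone Bridges | Adams 
The Iron Gate | Adams 
The Long Road | Lewis 
The Old House | Lewis 
Broken Clocks | Clark 


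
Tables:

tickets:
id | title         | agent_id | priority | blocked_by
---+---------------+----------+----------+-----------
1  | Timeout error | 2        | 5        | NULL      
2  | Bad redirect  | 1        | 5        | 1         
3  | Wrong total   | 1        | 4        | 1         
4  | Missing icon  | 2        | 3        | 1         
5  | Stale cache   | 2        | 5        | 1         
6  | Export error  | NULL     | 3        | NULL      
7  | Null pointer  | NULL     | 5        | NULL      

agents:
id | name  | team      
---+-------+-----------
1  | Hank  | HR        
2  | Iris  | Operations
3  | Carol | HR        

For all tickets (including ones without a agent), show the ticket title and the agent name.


LEFT JOIN keeps every row from tickets (the left table); where agent_id has no match in agents, the agent columns become NULL. Walk through each ticket:
  - ticket 1 (Timeout error): agent_id=2 -> matches Iris
  - ticket 2 (Bad redirect): agent_id=1 -> matches Hank
  - ticket 3 (Wrong total): agent_id=1 -> matches Hank
  - ticket 4 (Missing icon): agent_id=2 -> matches Iris
  - ticket 5 (Stale cache): agent_id=2 -> matches Iris
  - ticket 6 (Export error): agent_id=NULL, no match -> kept with NULL
  - ticket 7 (Null pointer): agent_id=NULL, no match -> kept with NULL
All 7 rows appear; 2 have NULL agent.

SQL:
SELECT a.title, b.name AS agent
FROM tickets a
LEFT JOIN agents b ON a.agent_id = b.id

Result:
title         | agent
--------------+------
Timeout error | Iris 
Bad redirect  | Hank 
Wrong total   | Hank 
Missing icon  | Iris 
Stale cache   | Iris 
Export error  | NULL 
Null pointer  | NULL 


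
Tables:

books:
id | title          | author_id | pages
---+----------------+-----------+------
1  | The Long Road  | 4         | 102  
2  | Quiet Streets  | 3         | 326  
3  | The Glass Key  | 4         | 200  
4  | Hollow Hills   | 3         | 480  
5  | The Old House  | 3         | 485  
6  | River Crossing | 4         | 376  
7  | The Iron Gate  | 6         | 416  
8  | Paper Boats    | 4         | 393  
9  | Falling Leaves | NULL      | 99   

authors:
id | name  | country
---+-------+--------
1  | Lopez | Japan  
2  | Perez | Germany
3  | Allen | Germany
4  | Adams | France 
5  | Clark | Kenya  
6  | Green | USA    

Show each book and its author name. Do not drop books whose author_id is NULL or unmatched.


LEFT JOIN keeps every row from books (the left table); where author_id has no match in authors, the author columns become NULL. Walk through each book:
  - book 1 (The Long Road): author_id=4 -> matches Adams
  - book 2 (Quiet Streets): author_id=3 -> matches Allen
  - book 3 (The Glass Key): author_id=4 -> matches Adams
  - book 4 (Hollow Hills): author_id=3 -> matches Allen
  - book 5 (The Old House): author_id=3 -> matches Allen
  - book 6 (River Crossing): author_id=4 -> matches Adams
  - book 7 (The Iron Gate): author_id=6 -> matches Green
  - book 8 (Paper Boats): author_id=4 -> matches Adams
  - book 9 (Falling Leaves): author_id=NULL, no match -> kept with NULL
All 9 rows appear; 1 has NULL author.

SQL:
SELECT a.title, b.name AS author
FROM books a
LEFT JOIN authors b ON a.author_id = b.id

Result:
title          | author
---------------+-------
The Long Road  | Adams 
Quiet Streets  | Allen 
The Glass Key  | Adams 
Hollow Hills   | Allen 
The Old House  | Allen 
River Crossing | Adams 
The Iron Gate  | Green 
Paper Boats    | Adams 
Falling Leaves | NULL  


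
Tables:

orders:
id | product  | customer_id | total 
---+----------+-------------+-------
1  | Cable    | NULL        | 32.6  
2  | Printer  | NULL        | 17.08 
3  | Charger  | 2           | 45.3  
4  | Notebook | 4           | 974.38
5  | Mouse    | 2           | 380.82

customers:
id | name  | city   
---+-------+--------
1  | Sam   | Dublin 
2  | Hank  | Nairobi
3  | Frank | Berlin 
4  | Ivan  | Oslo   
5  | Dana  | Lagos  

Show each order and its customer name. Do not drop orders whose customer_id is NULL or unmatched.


LEFT JOIN keeps every row from orders (the left table); where customer_id has no match in customers, the customer columns become NULL. Walk through each order:
  - order 1 (Cable): customer_id=NULL, no match -> kept with NULL
  - order 2 (Printer): customer_id=NULL, no match -> kept with NULL
  - order 3 (Charger): customer_id=2 -> matches Hank
  - order 4 (Notebook): customer_id=4 -> matches Ivan
  - order 5 (Mouse): customer_id=2 -> matches Hank
All 5 rows appear; 2 have NULL customer.

SQL:
SELECT a.product, b.name AS customer
FROM orders a
LEFT JOIN customers b ON a.customer_id = b.id

Result:
product  | customer
---------+---------
Cable    | NULL    
Printer  | NULL    
Charger  | Hank    
Notebook | Ivan    
Mouse    | Hank    


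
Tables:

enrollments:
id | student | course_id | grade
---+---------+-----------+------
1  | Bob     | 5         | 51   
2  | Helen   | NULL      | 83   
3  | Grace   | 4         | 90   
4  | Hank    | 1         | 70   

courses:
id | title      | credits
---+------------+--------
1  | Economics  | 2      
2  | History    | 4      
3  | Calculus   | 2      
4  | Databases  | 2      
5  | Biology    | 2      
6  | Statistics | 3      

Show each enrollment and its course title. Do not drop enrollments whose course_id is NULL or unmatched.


LEFT JOIN keeps every row from enrollments (the left table); where course_id has no match in courses, the course columns become NULL. Walk through each enrollment:
  - enrollment 1 (Bob): course_id=5 -> matches Biology
  - enrollment 2 (Helen): course_id=NULL, no match -> kept with NULL
  - enrollment 3 (Grace): course_id=4 -> matches Databases
  - enrollment 4 (Hank): course_id=1 -> matches Economics
All 4 rows appear; 1 has NULL course.

SQL:
SELECT a.student, b.title AS course
FROM enrollments a
LEFT JOIN courses b ON a.course_id = b.id

Result:
student | course   
--------+----------
Bob     | Biology  
Helen   | NULL     
Grace   | Databases
Hank    | Economics


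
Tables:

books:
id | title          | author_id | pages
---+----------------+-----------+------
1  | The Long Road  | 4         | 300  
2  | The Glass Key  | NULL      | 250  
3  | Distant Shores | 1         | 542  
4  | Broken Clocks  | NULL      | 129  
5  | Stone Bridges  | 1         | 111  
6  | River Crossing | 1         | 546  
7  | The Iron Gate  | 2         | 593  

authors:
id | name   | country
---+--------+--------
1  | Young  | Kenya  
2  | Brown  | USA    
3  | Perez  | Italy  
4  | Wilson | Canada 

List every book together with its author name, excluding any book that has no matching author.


INNER JOIN keeps only books rows whose author_id matches an id in authors. Walk through each book:
  - book 1 (The Long Road): author_id=4 -> matches Wilson
  - book 2 (The Glass Key): author_id=NULL, no match -> dropped
  - book 3 (Distant Shores): author_id=1 -> matches Young
  - book 4 (Broken Clocks): author_id=NULL, no match -> dropped
  - book 5 (Stone Bridges): author_id=1 -> matches Young
  - book 6 (River Crossing): author_id=1 -> matches Young
  - book 7 (The Iron Gate): author_id=2 -> matches Brown
So 2 of 7 rows are dropped.

SQL:
SELECT a.title, b.name AS author
FROM books a
INNER JOIN authors b ON a.author_id = b.id

Result:
title          | author
---------------+-------
The Long Road  | Wilson
Distant Shores | Young 
Stone Bridges  | Young 
River Crossing | Young 
The Iron Gate  | Brown 


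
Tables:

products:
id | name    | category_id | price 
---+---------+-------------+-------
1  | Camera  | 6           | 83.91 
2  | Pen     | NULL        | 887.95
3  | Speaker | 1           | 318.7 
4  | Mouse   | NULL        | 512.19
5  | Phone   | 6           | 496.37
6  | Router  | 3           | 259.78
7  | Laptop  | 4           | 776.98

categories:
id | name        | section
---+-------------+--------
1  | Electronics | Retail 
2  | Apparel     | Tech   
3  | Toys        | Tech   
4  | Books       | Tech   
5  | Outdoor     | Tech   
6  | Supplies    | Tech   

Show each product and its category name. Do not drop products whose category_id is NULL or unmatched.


LEFT JOIN keeps every row from products (the left table); where category_id has no match in categories, the category columns become NULL. Walk through each product:
  - product 1 (Camera): category_id=6 -> matches Supplies
  - product 2 (Pen): category_id=NULL, no match -> kept with NULL
  - product 3 (Speaker): category_id=1 -> matches Electronics
  - product 4 (Mouse): category_id=NULL, no match -> kept with NULL
  - product 5 (Phone): category_id=6 -> matches Supplies
  - product 6 (Router): category_id=3 -> matches Toys
  - product 7 (Laptop): category_id=4 -> matches Books
All 7 rows appear; 2 have NULL category.

SQL:
SELECT a.name, b.name AS category
FROM products a
LEFT JOIN categories b ON a.category_id = b.id

Result:
name    | category   
--------+------------
Camera  | Supplies   
Pen     | NULL       
Speaker | Electronics
Mouse   | NULL       
Phone   | Supplies   
Router  | Toys       
Laptop  | Books      


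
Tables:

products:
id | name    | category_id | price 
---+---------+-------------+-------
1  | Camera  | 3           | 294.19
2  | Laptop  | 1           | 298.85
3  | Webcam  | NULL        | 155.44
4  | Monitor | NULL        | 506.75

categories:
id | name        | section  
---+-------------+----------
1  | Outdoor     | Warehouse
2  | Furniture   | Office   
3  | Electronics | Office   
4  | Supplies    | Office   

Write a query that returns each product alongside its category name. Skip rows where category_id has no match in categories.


INNER JOIN keeps only products rows whose category_id matches an id in categories. Walk through each product:
  - product 1 (Camera): category_id=3 -> matches Electronics
  - product 2 (Laptop): category_id=1 -> matches Outdoor
  - product 3 (Webcam): category_id=NULL, no match -> dropped
  - product 4 (Monitor): category_id=NULL, no match -> dropped
So 2 of 4 rows are dropped.

SQL:
SELECT a.name, b.name AS category
FROM products a
INNER JOIN categories b ON a.category_id = b.id

Result:
name   | category   
-------+------------
Camera | Electronics
Laptop | Outdoor    


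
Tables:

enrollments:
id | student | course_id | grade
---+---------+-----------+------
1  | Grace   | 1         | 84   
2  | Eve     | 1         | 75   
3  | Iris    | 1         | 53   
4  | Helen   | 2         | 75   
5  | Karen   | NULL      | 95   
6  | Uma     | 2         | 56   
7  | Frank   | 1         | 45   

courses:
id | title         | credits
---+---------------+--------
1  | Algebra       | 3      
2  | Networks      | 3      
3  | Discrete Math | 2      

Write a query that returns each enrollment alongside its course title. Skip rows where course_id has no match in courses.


INNER JOIN keeps only enrollments rows whose course_id matches an id in courses. Walk through each enrollment:
  - enrollment 1 (Grace): course_id=1 -> matches Algebra
  - enrollment 2 (Eve): course_id=1 -> matches Algebra
  - enrollment 3 (Iris): course_id=1 -> matches Algebra
  - enrollment 4 (Helen): course_id=2 -> matches Networks
  - enrollment 5 (Karen): course_id=NULL, no match -> dropped
  - enrollment 6 (Uma): course_id=2 -> matches Networks
  - enrollment 7 (Frank): course_id=1 -> matches Algebra
So 1 of 7 rows is dropped.

SQL:
SELECT a.student, b.title AS course
FROM enrollments a
INNER JOIN courses b ON a.course_id = b.id

Result:
student | course  
--------+---------
Grace   | Algebra 
Eve     | Algebra 
Iris    | Algebra 
Helen   | Networks
Uma     | Networks
Frank   | Algebra 


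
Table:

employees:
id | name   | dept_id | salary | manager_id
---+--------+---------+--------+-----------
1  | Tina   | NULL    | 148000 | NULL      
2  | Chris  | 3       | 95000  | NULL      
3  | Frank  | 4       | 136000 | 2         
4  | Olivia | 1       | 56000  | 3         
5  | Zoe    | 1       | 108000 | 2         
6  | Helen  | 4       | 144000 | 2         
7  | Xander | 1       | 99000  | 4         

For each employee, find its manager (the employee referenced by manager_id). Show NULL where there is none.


This is a self-join: employees is joined to a second copy of itself, matching each row's manager_id to another row's id. Use LEFT JOIN so rows with manager_id=NULL are kept.
  - employee 1 (Tina): manager_id=NULL -> NULL
  - employee 2 (Chris): manager_id=NULL -> NULL
  - employee 3 (Frank): manager_id=2 -> Chris
  - employee 4 (Olivia): manager_id=3 -> Frank
  - employee 5 (Zoe): manager_id=2 -> Chris
  - employee 6 (Helen): manager_id=2 -> Chris
  - employee 7 (Xander): manager_id=4 -> Olivia

SQL:
SELECT a.name AS item, b.name AS manager
FROM employees a
LEFT JOIN employees b ON a.manager_id = b.id

Result:
item   | manager
-------+--------
Tina   | NULL   
Chris  | NULL   
Frank  | Chris  
Olivia | Frank  
Zoe    | Chris  
Helen  | Chris  
Xander | Olivia 


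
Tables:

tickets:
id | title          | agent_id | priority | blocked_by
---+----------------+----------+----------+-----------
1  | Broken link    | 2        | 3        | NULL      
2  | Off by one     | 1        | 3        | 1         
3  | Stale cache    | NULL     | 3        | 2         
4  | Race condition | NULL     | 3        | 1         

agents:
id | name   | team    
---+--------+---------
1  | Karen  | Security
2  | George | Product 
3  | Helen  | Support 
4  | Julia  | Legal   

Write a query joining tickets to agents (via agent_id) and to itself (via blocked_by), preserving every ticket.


Two LEFT JOINs from the same base table tickets: one to agents via agent_id, one to tickets itself via blocked_by. Both are LEFT so every ticket is preserved.
Match against agents:
  - ticket 1 (Broken link): agent_id=2 -> matches George
  - ticket 2 (Off by one): agent_id=1 -> matches Karen
  - ticket 3 (Stale cache): agent_id=NULL, no match -> kept with NULL
  - ticket 4 (Race condition): agent_id=NULL, no match -> kept with NULL
Match against tickets (self):
  - ticket 1 (Broken link): blocked_by=NULL -> NULL
  - ticket 2 (Off by one): blocked_by=1 -> Broken link
  - ticket 3 (Stale cache): blocked_by=2 -> Off by one
  - ticket 4 (Race condition): blocked_by=1 -> Broken link

SQL:
SELECT a.title, b.name AS agent, c.title AS blocked_by
FROM tickets a
LEFT JOIN agents b ON a.agent_id = b.id
LEFT JOIN tickets c ON a.blocked_by = c.id

Result:
title          | agent  | blocked_by 
---------------+--------+------------
Broken link    | George | NULL       
Off by one     | Karen  | Broken link
Stale cache    | NULL   | Off by one 
Race condition | NULL   | Broken link


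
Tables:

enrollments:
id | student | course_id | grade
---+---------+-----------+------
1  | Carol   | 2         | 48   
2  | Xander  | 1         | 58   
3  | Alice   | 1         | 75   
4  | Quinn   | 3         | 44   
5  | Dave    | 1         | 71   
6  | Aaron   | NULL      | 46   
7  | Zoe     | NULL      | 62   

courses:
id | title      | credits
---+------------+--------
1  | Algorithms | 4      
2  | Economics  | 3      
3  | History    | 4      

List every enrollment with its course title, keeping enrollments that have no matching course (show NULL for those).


LEFT JOIN keeps every row from enrollments (the left table); where course_id has no match in courses, the course columns become NULL. Walk through each enrollment:
  - enrollment 1 (Carol): course_id=2 -> matches Economics
  - enrollment 2 (Xander): course_id=1 -> matches Algorithms
  - enrollment 3 (Alice): course_id=1 -> matches Algorithms
  - enrollment 4 (Quinn): course_id=3 -> matches History
  - enrollment 5 (Dave): course_id=1 -> matches Algorithms
  - enrollment 6 (Aaron): course_id=NULL, no match -> kept with NULL
  - enrollment 7 (Zoe): course_id=NULL, no match -> kept with NULL
All 7 rows appear; 2 have NULL course.

SQL:
SELECT a.student, b.title AS course
FROM enrollments a
LEFT JOIN courses b ON a.course_id = b.id

Result:
student | course    
--------+-----------
Carol   | Economics 
Xander  | Algorithms
Alice   | Algorithms
Quinn   | History   
Dave    | Algorithms
Aaron   | NULL      
Zoe     | NULL      


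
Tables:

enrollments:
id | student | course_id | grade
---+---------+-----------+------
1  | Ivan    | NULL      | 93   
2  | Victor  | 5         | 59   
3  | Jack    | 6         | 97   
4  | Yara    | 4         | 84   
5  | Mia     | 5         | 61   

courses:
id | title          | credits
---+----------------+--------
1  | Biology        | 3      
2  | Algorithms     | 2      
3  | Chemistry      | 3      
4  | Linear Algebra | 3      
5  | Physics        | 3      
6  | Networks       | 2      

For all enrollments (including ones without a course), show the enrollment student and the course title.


LEFT JOIN keeps every row from enrollments (the left table); where course_id has no match in courses, the course columns become NULL. Walk through each enrollment:
  - enrollment 1 (Ivan): course_id=NULL, no match -> kept with NULL
  - enrollment 2 (Victor): course_id=5 -> matches Physics
  - enrollment 3 (Jack): course_id=6 -> matches Networks
  - enrollment 4 (Yara): course_id=4 -> matches Linear Algebra
  - enrollment 5 (Mia): course_id=5 -> matches Physics
All 5 rows appear; 1 has NULL course.

SQL:
SELECT a.student, b.title AS course
FROM enrollments a
LEFT JOIN courses b ON a.course_id = b.id

Result:
student | course        
--------+---------------
Ivan    | NULL          
Victor  | Physics       
Jack    | Networks      
Yara    | Linear Algebra
Mia     | Physics       


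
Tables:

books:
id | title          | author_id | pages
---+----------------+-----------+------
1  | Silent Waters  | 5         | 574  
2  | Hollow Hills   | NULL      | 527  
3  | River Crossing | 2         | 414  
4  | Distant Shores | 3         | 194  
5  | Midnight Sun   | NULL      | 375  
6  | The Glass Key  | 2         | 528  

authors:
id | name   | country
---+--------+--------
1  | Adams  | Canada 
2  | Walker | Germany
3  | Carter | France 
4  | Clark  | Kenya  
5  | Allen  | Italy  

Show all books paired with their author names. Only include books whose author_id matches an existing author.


INNER JOIN keeps only books rows whose author_id matches an id in authors. Walk through each book:
  - book 1 (Silent Waters): author_id=5 -> matches Allen
  - book 2 (Hollow Hills): author_id=NULL, no match -> dropped
  - book 3 (River Crossing): author_id=2 -> matches Walker
  - book 4 (Distant Shores): author_id=3 -> matches Carter
  - book 5 (Midnight Sun): author_id=NULL, no match -> dropped
  - book 6 (The Glass Key): author_id=2 -> matches Walker
So 2 of 6 rows are dropped.

SQL:
SELECT a.title, b.name AS author
FROM books a
INNER JOIN authors b ON a.author_id = b.id

Result:
title          | author
---------------+-------
Silent Waters  | Allen 
River Crossing | Walker
Distant Shores | Carter
The Glass Key  | Walker
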